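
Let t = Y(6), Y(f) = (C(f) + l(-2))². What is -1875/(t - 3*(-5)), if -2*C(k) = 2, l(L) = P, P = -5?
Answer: -625/17 ≈ -36.765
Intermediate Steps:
l(L) = -5
C(k) = -1 (C(k) = -½*2 = -1)
Y(f) = 36 (Y(f) = (-1 - 5)² = (-6)² = 36)
t = 36
-1875/(t - 3*(-5)) = -1875/(36 - 3*(-5)) = -1875/(36 + 15) = -1875/51 = (1/51)*(-1875) = -625/17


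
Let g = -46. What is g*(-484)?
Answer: 22264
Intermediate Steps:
g*(-484) = -46*(-484) = 22264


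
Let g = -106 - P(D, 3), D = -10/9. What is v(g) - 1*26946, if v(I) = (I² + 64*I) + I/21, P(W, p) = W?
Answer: -12849470/567 ≈ -22662.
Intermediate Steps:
D = -10/9 (D = -10*⅑ = -10/9 ≈ -1.1111)
g = -944/9 (g = -106 - 1*(-10/9) = -106 + 10/9 = -944/9 ≈ -104.89)
v(I) = I² + 1345*I/21 (v(I) = (I² + 64*I) + I*(1/21) = (I² + 64*I) + I/21 = I² + 1345*I/21)
v(g) - 1*26946 = (1/21)*(-944/9)*(1345 + 21*(-944/9)) - 1*26946 = (1/21)*(-944/9)*(1345 - 6608/3) - 26946 = (1/21)*(-944/9)*(-2573/3) - 26946 = 2428912/567 - 26946 = -12849470/567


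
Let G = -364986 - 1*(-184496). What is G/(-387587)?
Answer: 180490/387587 ≈ 0.46568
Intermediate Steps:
G = -180490 (G = -364986 + 184496 = -180490)
G/(-387587) = -180490/(-387587) = -180490*(-1/387587) = 180490/387587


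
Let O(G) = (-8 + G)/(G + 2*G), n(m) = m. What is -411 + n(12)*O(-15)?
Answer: -6073/15 ≈ -404.87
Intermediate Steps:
O(G) = (-8 + G)/(3*G) (O(G) = (-8 + G)/((3*G)) = (-8 + G)*(1/(3*G)) = (-8 + G)/(3*G))
-411 + n(12)*O(-15) = -411 + 12*((⅓)*(-8 - 15)/(-15)) = -411 + 12*((⅓)*(-1/15)*(-23)) = -411 + 12*(23/45) = -411 + 92/15 = -6073/15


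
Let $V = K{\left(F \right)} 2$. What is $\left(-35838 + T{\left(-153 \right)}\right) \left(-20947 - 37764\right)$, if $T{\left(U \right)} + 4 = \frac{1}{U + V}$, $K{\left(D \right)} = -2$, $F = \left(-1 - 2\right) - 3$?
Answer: $\frac{330378245645}{157} \approx 2.1043 \cdot 10^{9}$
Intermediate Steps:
$F = -6$ ($F = -3 - 3 = -6$)
$V = -4$ ($V = \left(-2\right) 2 = -4$)
$T{\left(U \right)} = -4 + \frac{1}{-4 + U}$ ($T{\left(U \right)} = -4 + \frac{1}{U - 4} = -4 + \frac{1}{-4 + U}$)
$\left(-35838 + T{\left(-153 \right)}\right) \left(-20947 - 37764\right) = \left(-35838 + \frac{17 - -612}{-4 - 153}\right) \left(-20947 - 37764\right) = \left(-35838 + \frac{17 + 612}{-157}\right) \left(-58711\right) = \left(-35838 - \frac{629}{157}\right) \left(-58711\right) = \left(- \frac{5627195}{157}\right) \left(-58711\right) = \frac{330378245645}{157}$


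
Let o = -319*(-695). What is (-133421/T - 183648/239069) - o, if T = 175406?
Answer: -9297071956475007/41934137014 ≈ -2.2171e+5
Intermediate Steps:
o = 221705
(-133421/T - 183648/239069) - o = (-133421/175406 - 183648/239069) - 1*221705 = (-133421*1/175406 - 183648*1/239069) - 221705 = (-133421/175406 - 183648/239069) - 221705 = -64109786137/41934137014 - 221705 = -9297071956475007/41934137014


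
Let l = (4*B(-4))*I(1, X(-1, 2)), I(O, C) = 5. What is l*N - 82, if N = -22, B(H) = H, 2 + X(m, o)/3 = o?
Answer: 1678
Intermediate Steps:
X(m, o) = -6 + 3*o
l = -80 (l = (4*(-4))*5 = -16*5 = -80)
l*N - 82 = -80*(-22) - 82 = 1760 - 82 = 1678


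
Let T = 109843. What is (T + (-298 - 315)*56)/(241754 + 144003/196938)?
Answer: 991451538/3174046217 ≈ 0.31236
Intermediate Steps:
(T + (-298 - 315)*56)/(241754 + 144003/196938) = (109843 + (-298 - 315)*56)/(241754 + 144003/196938) = (109843 - 613*56)/(241754 + 144003*(1/196938)) = (109843 - 34328)/(241754 + 48001/65646) = 75515/(15870231085/65646) = 75515*(65646/15870231085) = 991451538/3174046217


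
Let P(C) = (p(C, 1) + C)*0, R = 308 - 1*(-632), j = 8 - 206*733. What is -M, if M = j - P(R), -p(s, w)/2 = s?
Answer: 150990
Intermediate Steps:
p(s, w) = -2*s
j = -150990 (j = 8 - 150998 = -150990)
R = 940 (R = 308 + 632 = 940)
P(C) = 0 (P(C) = (-2*C + C)*0 = -C*0 = 0)
M = -150990 (M = -150990 - 1*0 = -150990 + 0 = -150990)
-M = -1*(-150990) = 150990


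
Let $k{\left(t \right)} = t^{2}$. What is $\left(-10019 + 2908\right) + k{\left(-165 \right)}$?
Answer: $20114$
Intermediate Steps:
$\left(-10019 + 2908\right) + k{\left(-165 \right)} = \left(-10019 + 2908\right) + \left(-165\right)^{2} = -7111 + 27225 = 20114$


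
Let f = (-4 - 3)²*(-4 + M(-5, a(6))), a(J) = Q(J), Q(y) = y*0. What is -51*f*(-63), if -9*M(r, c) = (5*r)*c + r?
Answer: -542283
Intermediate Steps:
Q(y) = 0
a(J) = 0
M(r, c) = -r/9 - 5*c*r/9 (M(r, c) = -((5*r)*c + r)/9 = -(5*c*r + r)/9 = -(r + 5*c*r)/9 = -r/9 - 5*c*r/9)
f = -1519/9 (f = (-4 - 3)²*(-4 - ⅑*(-5)*(1 + 5*0)) = (-7)²*(-4 - ⅑*(-5)*(1 + 0)) = 49*(-4 - ⅑*(-5)*1) = 49*(-4 + 5/9) = 49*(-31/9) = -1519/9 ≈ -168.78)
-51*f*(-63) = -51*(-1519/9)*(-63) = (25823/3)*(-63) = -542283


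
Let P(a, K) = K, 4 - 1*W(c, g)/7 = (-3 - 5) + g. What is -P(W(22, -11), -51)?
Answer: 51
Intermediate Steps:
W(c, g) = 84 - 7*g (W(c, g) = 28 - 7*((-3 - 5) + g) = 28 - 7*(-8 + g) = 28 + (56 - 7*g) = 84 - 7*g)
-P(W(22, -11), -51) = -1*(-51) = 51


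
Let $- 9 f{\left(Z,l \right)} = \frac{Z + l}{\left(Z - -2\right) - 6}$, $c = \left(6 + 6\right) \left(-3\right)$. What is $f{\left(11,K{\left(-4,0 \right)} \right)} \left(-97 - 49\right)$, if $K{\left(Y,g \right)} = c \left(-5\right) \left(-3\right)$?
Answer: $- \frac{77234}{63} \approx -1225.9$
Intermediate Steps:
$c = -36$ ($c = 12 \left(-3\right) = -36$)
$K{\left(Y,g \right)} = -540$ ($K{\left(Y,g \right)} = \left(-36\right) \left(-5\right) \left(-3\right) = 180 \left(-3\right) = -540$)
$f{\left(Z,l \right)} = - \frac{Z + l}{9 \left(-4 + Z\right)}$ ($f{\left(Z,l \right)} = - \frac{\left(Z + l\right) \frac{1}{\left(Z - -2\right) - 6}}{9} = - \frac{\left(Z + l\right) \frac{1}{\left(Z + 2\right) - 6}}{9} = - \frac{\left(Z + l\right) \frac{1}{\left(2 + Z\right) - 6}}{9} = - \frac{\left(Z + l\right) \frac{1}{-4 + Z}}{9} = - \frac{\frac{1}{-4 + Z} \left(Z + l\right)}{9} = - \frac{Z + l}{9 \left(-4 + Z\right)}$)
$f{\left(11,K{\left(-4,0 \right)} \right)} \left(-97 - 49\right) = \frac{\left(-1\right) 11 - -540}{9 \left(-4 + 11\right)} \left(-97 - 49\right) = \frac{-11 + 540}{9 \cdot 7} \left(-146\right) = \frac{1}{9} \cdot \frac{1}{7} \cdot 529 \left(-146\right) = \frac{529}{63} \left(-146\right) = - \frac{77234}{63}$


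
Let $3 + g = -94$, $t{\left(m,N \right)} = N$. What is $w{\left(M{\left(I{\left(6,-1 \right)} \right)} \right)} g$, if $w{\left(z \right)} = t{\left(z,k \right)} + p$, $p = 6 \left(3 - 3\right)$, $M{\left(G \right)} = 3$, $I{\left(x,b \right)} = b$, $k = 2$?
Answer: $-194$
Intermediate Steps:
$p = 0$ ($p = 6 \cdot 0 = 0$)
$w{\left(z \right)} = 2$ ($w{\left(z \right)} = 2 + 0 = 2$)
$g = -97$ ($g = -3 - 94 = -97$)
$w{\left(M{\left(I{\left(6,-1 \right)} \right)} \right)} g = 2 \left(-97\right) = -194$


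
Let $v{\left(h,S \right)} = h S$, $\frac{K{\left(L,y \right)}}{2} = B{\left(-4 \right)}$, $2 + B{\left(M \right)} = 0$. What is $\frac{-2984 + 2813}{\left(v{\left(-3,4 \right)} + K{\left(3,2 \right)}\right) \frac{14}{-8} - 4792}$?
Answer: $\frac{57}{1588} \approx 0.035894$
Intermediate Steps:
$B{\left(M \right)} = -2$ ($B{\left(M \right)} = -2 + 0 = -2$)
$K{\left(L,y \right)} = -4$ ($K{\left(L,y \right)} = 2 \left(-2\right) = -4$)
$v{\left(h,S \right)} = S h$
$\frac{-2984 + 2813}{\left(v{\left(-3,4 \right)} + K{\left(3,2 \right)}\right) \frac{14}{-8} - 4792} = \frac{-2984 + 2813}{\left(4 \left(-3\right) - 4\right) \frac{14}{-8} - 4792} = - \frac{171}{\left(-12 - 4\right) 14 \left(- \frac{1}{8}\right) - 4792} = - \frac{171}{\left(-16\right) \left(- \frac{7}{4}\right) - 4792} = - \frac{171}{28 - 4792} = - \frac{171}{-4764} = \left(-171\right) \left(- \frac{1}{4764}\right) = \frac{57}{1588}$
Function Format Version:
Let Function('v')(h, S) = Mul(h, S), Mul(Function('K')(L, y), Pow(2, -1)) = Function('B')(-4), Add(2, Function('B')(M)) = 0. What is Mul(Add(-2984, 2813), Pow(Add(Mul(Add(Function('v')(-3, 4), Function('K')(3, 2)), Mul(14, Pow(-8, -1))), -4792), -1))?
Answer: Rational(57, 1588) ≈ 0.035894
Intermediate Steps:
Function('B')(M) = -2 (Function('B')(M) = Add(-2, 0) = -2)
Function('K')(L, y) = -4 (Function('K')(L, y) = Mul(2, -2) = -4)
Function('v')(h, S) = Mul(S, h)
Mul(Add(-2984, 2813), Pow(Add(Mul(Add(Function('v')(-3, 4), Function('K')(3, 2)), Mul(14, Pow(-8, -1))), -4792), -1)) = Mul(Add(-2984, 2813), Pow(Add(Mul(Add(Mul(4, -3), -4), Mul(14, Pow(-8, -1))), -4792), -1)) = Mul(-171, Pow(Add(Mul(Add(-12, -4), Mul(14, Rational(-1, 8))), -4792), -1)) = Mul(-171, Pow(Add(Mul(-16, Rational(-7, 4)), -4792), -1)) = Mul(-171, Pow(Add(28, -4792), -1)) = Mul(-171, Pow(-4764, -1)) = Mul(-171, Rational(-1, 4764)) = Rational(57, 1588)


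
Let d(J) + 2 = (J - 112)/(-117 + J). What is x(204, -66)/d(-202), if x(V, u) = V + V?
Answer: -10846/27 ≈ -401.70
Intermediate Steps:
x(V, u) = 2*V
d(J) = -2 + (-112 + J)/(-117 + J) (d(J) = -2 + (J - 112)/(-117 + J) = -2 + (-112 + J)/(-117 + J))
x(204, -66)/d(-202) = (2*204)/(((122 - 1*(-202))/(-117 - 202))) = 408/(((122 + 202)/(-319))) = 408/((-1/319*324)) = 408/(-324/319) = 408*(-319/324) = -10846/27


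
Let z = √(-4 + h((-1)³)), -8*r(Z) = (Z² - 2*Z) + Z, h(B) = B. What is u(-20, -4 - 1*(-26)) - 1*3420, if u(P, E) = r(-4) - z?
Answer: -6845/2 - I*√5 ≈ -3422.5 - 2.2361*I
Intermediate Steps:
r(Z) = -Z²/8 + Z/8 (r(Z) = -((Z² - 2*Z) + Z)/8 = -(Z² - Z)/8 = -Z²/8 + Z/8)
z = I*√5 (z = √(-4 + (-1)³) = √(-4 - 1) = √(-5) = I*√5 ≈ 2.2361*I)
u(P, E) = -5/2 - I*√5 (u(P, E) = (⅛)*(-4)*(1 - 1*(-4)) - I*√5 = (⅛)*(-4)*(1 + 4) - I*√5 = (⅛)*(-4)*5 - I*√5 = -5/2 - I*√5)
u(-20, -4 - 1*(-26)) - 1*3420 = (-5/2 - I*√5) - 1*3420 = (-5/2 - I*√5) - 3420 = -6845/2 - I*√5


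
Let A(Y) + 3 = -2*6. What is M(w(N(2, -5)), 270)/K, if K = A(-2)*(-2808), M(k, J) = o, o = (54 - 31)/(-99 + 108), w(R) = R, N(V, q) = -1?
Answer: 23/379080 ≈ 6.0673e-5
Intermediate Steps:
A(Y) = -15 (A(Y) = -3 - 2*6 = -3 - 12 = -15)
o = 23/9 ≈ 2.5556
M(k, J) = 23/9
K = 42120 (K = -15*(-2808) = 42120)
M(w(N(2, -5)), 270)/K = (23/9)/42120 = (23/9)*(1/42120) = 23/379080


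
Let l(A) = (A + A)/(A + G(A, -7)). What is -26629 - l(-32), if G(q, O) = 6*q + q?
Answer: -106517/4 ≈ -26629.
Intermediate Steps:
G(q, O) = 7*q
l(A) = ¼ (l(A) = (A + A)/(A + 7*A) = (2*A)/((8*A)) = (2*A)*(1/(8*A)) = ¼)
-26629 - l(-32) = -26629 - 1*¼ = -26629 - ¼ = -106517/4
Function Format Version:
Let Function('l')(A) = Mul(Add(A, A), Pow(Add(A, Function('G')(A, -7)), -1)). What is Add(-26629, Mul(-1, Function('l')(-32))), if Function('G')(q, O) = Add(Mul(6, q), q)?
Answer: Rational(-106517, 4) ≈ -26629.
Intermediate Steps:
Function('G')(q, O) = Mul(7, q)
Function('l')(A) = Rational(1, 4) (Function('l')(A) = Mul(Add(A, A), Pow(Add(A, Mul(7, A)), -1)) = Mul(Mul(2, A), Pow(Mul(8, A), -1)) = Mul(Mul(2, A), Mul(Rational(1, 8), Pow(A, -1))) = Rational(1, 4))
Add(-26629, Mul(-1, Function('l')(-32))) = Add(-26629, Mul(-1, Rational(1, 4))) = Add(-26629, Rational(-1, 4)) = Rational(-106517, 4)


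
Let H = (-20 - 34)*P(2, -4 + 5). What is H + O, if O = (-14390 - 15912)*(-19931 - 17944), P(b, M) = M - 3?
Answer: 1147688358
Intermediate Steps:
P(b, M) = -3 + M
O = 1147688250 (O = -30302*(-37875) = 1147688250)
H = 108 (H = (-20 - 34)*(-3 + (-4 + 5)) = -54*(-3 + 1) = -54*(-2) = 108)
H + O = 108 + 1147688250 = 1147688358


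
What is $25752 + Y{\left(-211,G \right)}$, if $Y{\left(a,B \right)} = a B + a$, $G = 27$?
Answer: $19844$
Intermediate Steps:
$Y{\left(a,B \right)} = a + B a$ ($Y{\left(a,B \right)} = B a + a = a + B a$)
$25752 + Y{\left(-211,G \right)} = 25752 - 211 \left(1 + 27\right) = 25752 - 5908 = 19844$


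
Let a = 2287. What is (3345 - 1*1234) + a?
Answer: 4398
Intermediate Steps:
(3345 - 1*1234) + a = (3345 - 1*1234) + 2287 = (3345 - 1234) + 2287 = 2111 + 2287 = 4398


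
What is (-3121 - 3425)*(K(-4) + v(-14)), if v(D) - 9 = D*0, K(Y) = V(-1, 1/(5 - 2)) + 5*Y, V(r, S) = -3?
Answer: 91644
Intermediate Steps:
K(Y) = -3 + 5*Y
v(D) = 9 (v(D) = 9 + D*0 = 9 + 0 = 9)
(-3121 - 3425)*(K(-4) + v(-14)) = (-3121 - 3425)*((-3 + 5*(-4)) + 9) = -6546*((-3 - 20) + 9) = -6546*(-23 + 9) = -6546*(-14) = 91644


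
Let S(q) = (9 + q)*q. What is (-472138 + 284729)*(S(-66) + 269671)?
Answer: -51243805097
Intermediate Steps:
S(q) = q*(9 + q)
(-472138 + 284729)*(S(-66) + 269671) = (-472138 + 284729)*(-66*(9 - 66) + 269671) = -187409*(-66*(-57) + 269671) = -187409*(3762 + 269671) = -187409*273433 = -51243805097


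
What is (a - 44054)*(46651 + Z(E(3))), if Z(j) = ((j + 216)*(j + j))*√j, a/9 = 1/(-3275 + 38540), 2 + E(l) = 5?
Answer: -24158442735317/11755 - 680461163838*√3/11755 ≈ -2.1554e+9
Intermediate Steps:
E(l) = 3 (E(l) = -2 + 5 = 3)
a = 3/11755 (a = 9/(-3275 + 38540) = 9/35265 = 9*(1/35265) = 3/11755 ≈ 0.00025521)
Z(j) = 2*j^(3/2)*(216 + j) (Z(j) = ((216 + j)*(2*j))*√j = (2*j*(216 + j))*√j = 2*j^(3/2)*(216 + j))
(a - 44054)*(46651 + Z(E(3))) = (3/11755 - 44054)*(46651 + 2*3^(3/2)*(216 + 3)) = -517854767*(46651 + 2*(3*√3)*219)/11755 = -517854767*(46651 + 1314*√3)/11755 = -24158442735317/11755 - 680461163838*√3/11755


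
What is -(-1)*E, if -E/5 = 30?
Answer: -150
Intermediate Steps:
E = -150 (E = -5*30 = -150)
-(-1)*E = -(-1)*(-150) = -1*150 = -150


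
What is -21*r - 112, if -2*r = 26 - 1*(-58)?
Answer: 770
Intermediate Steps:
r = -42 (r = -(26 - 1*(-58))/2 = -(26 + 58)/2 = -1/2*84 = -42)
-21*r - 112 = -21*(-42) - 112 = 882 - 112 = 770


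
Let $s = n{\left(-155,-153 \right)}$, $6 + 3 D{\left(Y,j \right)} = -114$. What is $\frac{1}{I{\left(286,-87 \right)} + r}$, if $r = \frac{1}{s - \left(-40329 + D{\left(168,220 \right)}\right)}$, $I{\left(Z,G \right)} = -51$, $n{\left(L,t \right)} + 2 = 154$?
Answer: $- \frac{40521}{2066570} \approx -0.019608$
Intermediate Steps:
$n{\left(L,t \right)} = 152$ ($n{\left(L,t \right)} = -2 + 154 = 152$)
$D{\left(Y,j \right)} = -40$ ($D{\left(Y,j \right)} = -2 + \frac{1}{3} \left(-114\right) = -2 - 38 = -40$)
$s = 152$
$r = \frac{1}{40521}$ ($r = \frac{1}{152 + \left(40329 - -40\right)} = \frac{1}{152 + \left(40329 + 40\right)} = \frac{1}{152 + 40369} = \frac{1}{40521} \approx 2.4679 \cdot 10^{-5}$)
$\frac{1}{I{\left(286,-87 \right)} + r} = \frac{1}{-51 + \frac{1}{40521}} = \frac{1}{- \frac{2066570}{40521}} = - \frac{40521}{2066570}$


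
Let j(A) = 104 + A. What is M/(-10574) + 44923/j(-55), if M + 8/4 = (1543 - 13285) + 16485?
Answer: 474783493/518126 ≈ 916.35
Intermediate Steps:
M = 4741 (M = -2 + ((1543 - 13285) + 16485) = -2 + (-11742 + 16485) = -2 + 4743 = 4741)
M/(-10574) + 44923/j(-55) = 4741/(-10574) + 44923/(104 - 55) = 4741*(-1/10574) + 44923/49 = -4741/10574 + 44923*(1/49) = -4741/10574 + 44923/49 = 474783493/518126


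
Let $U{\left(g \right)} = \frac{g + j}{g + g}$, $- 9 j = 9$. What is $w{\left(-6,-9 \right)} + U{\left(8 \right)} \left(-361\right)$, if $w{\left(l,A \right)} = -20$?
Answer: $- \frac{2847}{16} \approx -177.94$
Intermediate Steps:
$j = -1$ ($j = \left(- \frac{1}{9}\right) 9 = -1$)
$U{\left(g \right)} = \frac{-1 + g}{2 g}$ ($U{\left(g \right)} = \frac{g - 1}{g + g} = \frac{-1 + g}{2 g}$)
$w{\left(-6,-9 \right)} + U{\left(8 \right)} \left(-361\right) = -20 + \frac{-1 + 8}{2 \cdot 8} \left(-361\right) = -20 + \frac{1}{2} \cdot \frac{1}{8} \cdot 7 \left(-361\right) = -20 + \frac{7}{16} \left(-361\right) = -20 - \frac{2527}{16} = - \frac{2847}{16}$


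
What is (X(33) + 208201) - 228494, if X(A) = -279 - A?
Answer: -20605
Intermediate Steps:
(X(33) + 208201) - 228494 = ((-279 - 1*33) + 208201) - 228494 = ((-279 - 33) + 208201) - 228494 = (-312 + 208201) - 228494 = 207889 - 228494 = -20605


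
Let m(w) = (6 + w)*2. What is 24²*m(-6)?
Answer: 0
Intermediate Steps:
m(w) = 12 + 2*w
24²*m(-6) = 24²*(12 + 2*(-6)) = 576*(12 - 12) = 576*0 = 0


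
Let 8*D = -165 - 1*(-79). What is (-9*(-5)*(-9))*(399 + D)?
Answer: -628965/4 ≈ -1.5724e+5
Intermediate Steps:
D = -43/4 (D = (-165 - 1*(-79))/8 = (-165 + 79)/8 = (⅛)*(-86) = -43/4 ≈ -10.750)
(-9*(-5)*(-9))*(399 + D) = (-9*(-5)*(-9))*(399 - 43/4) = (45*(-9))*(1553/4) = -405*1553/4 = -628965/4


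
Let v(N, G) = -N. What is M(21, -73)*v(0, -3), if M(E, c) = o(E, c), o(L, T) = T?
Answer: 0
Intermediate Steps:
M(E, c) = c
M(21, -73)*v(0, -3) = -(-73)*0 = -73*0 = 0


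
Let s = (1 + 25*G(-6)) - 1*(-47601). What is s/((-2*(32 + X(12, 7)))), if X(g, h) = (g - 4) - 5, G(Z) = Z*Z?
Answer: -24251/35 ≈ -692.89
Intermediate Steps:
G(Z) = Z²
X(g, h) = -9 + g (X(g, h) = (-4 + g) - 5 = -9 + g)
s = 48502 (s = (1 + 25*(-6)²) - 1*(-47601) = (1 + 25*36) + 47601 = (1 + 900) + 47601 = 901 + 47601 = 48502)
s/((-2*(32 + X(12, 7)))) = 48502/((-2*(32 + (-9 + 12)))) = 48502/((-2*(32 + 3))) = 48502/((-2*35)) = 48502/(-70) = 48502*(-1/70) = -24251/35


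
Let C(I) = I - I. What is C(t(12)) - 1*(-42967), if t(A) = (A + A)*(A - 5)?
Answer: 42967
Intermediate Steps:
t(A) = 2*A*(-5 + A) (t(A) = (2*A)*(-5 + A) = 2*A*(-5 + A))
C(I) = 0
C(t(12)) - 1*(-42967) = 0 - 1*(-42967) = 0 + 42967 = 42967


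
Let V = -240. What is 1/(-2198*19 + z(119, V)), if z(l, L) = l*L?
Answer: -1/70322 ≈ -1.4220e-5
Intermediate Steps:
z(l, L) = L*l
1/(-2198*19 + z(119, V)) = 1/(-2198*19 - 240*119) = 1/(-41762 - 28560) = 1/(-70322) = -1/70322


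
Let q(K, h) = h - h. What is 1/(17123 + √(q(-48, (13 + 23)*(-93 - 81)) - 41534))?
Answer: 17123/293238663 - I*√41534/293238663 ≈ 5.8393e-5 - 6.9499e-7*I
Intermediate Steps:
q(K, h) = 0
1/(17123 + √(q(-48, (13 + 23)*(-93 - 81)) - 41534)) = 1/(17123 + √(0 - 41534)) = 1/(17123 + √(-41534)) = 1/(17123 + I*√41534)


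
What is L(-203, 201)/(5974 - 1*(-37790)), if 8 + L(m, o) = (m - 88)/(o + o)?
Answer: -167/837768 ≈ -0.00019934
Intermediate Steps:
L(m, o) = -8 + (-88 + m)/(2*o) (L(m, o) = -8 + (m - 88)/(o + o) = -8 + (-88 + m)/((2*o)) = -8 + (-88 + m)*(1/(2*o)) = -8 + (-88 + m)/(2*o))
L(-203, 201)/(5974 - 1*(-37790)) = ((1/2)*(-88 - 203 - 16*201)/201)/(5974 - 1*(-37790)) = ((1/2)*(1/201)*(-88 - 203 - 3216))/(5974 + 37790) = ((1/2)*(1/201)*(-3507))/43764 = -1169/134*1/43764 = -167/837768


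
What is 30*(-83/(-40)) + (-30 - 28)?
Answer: 17/4 ≈ 4.2500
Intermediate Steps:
30*(-83/(-40)) + (-30 - 28) = 30*(-83*(-1/40)) - 58 = 30*(83/40) - 58 = 249/4 - 58 = 17/4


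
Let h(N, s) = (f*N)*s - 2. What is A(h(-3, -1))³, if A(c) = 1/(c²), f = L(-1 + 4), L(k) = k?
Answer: 1/117649 ≈ 8.4999e-6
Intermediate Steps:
f = 3 (f = -1 + 4 = 3)
h(N, s) = -2 + 3*N*s (h(N, s) = (3*N)*s - 2 = 3*N*s - 2 = -2 + 3*N*s)
A(c) = c⁻²
A(h(-3, -1))³ = ((-2 + 3*(-3)*(-1))⁻²)³ = ((-2 + 9)⁻²)³ = (7⁻²)³ = (1/49)³ = 1/117649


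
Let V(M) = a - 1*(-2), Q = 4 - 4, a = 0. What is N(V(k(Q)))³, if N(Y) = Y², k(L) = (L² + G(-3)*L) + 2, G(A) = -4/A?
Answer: 64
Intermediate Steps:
Q = 0
k(L) = 2 + L² + 4*L/3 (k(L) = (L² + (-4/(-3))*L) + 2 = (L² + (-4*(-⅓))*L) + 2 = (L² + 4*L/3) + 2 = 2 + L² + 4*L/3)
V(M) = 2 (V(M) = 0 - 1*(-2) = 0 + 2 = 2)
N(V(k(Q)))³ = (2²)³ = 4³ = 64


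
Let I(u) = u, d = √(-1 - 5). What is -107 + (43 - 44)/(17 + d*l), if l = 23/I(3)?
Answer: (-2461*√6 + 5460*I)/(-51*I + 23*√6) ≈ -107.03 + 0.029267*I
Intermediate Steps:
d = I*√6 (d = √(-6) = I*√6 ≈ 2.4495*I)
l = 23/3 ≈ 7.6667
-107 + (43 - 44)/(17 + d*l) = -107 + (43 - 44)/(17 + (I*√6)*(23/3)) = -107 - 1/(17 + 23*I*√6/3)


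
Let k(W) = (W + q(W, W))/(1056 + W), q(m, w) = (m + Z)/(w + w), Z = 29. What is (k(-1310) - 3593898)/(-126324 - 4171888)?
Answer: 2391663810121/2860374121760 ≈ 0.83614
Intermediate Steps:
q(m, w) = (29 + m)/(2*w) (q(m, w) = (m + 29)/(w + w) = (29 + m)/((2*w)) = (29 + m)*(1/(2*w)) = (29 + m)/(2*w))
k(W) = (W + (29 + W)/(2*W))/(1056 + W)
(k(-1310) - 3593898)/(-126324 - 4171888) = ((1/2)*(29 - 1310 + 2*(-1310)**2)/(-1310*(1056 - 1310)) - 3593898)/(-126324 - 4171888) = ((1/2)*(-1/1310)*(29 - 1310 + 2*1716100)/(-254) - 3593898)/(-4298212) = ((1/2)*(-1/1310)*(-1/254)*(29 - 1310 + 3432200) - 3593898)*(-1/4298212) = ((1/2)*(-1/1310)*(-1/254)*3430919 - 3593898)*(-1/4298212) = (3430919/665480 - 3593898)*(-1/4298212) = -2391663810121/665480*(-1/4298212) = 2391663810121/2860374121760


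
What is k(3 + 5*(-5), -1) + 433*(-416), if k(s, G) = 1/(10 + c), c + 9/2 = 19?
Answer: -8826270/49 ≈ -1.8013e+5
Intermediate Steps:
c = 29/2 (c = -9/2 + 19 = 29/2 ≈ 14.500)
k(s, G) = 2/49 (k(s, G) = 1/(10 + 29/2) = 1/(49/2) = 2/49)
k(3 + 5*(-5), -1) + 433*(-416) = 2/49 + 433*(-416) = 2/49 - 180128 = -8826270/49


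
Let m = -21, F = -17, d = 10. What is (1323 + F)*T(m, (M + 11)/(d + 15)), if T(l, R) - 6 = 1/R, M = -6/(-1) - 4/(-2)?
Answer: 181534/19 ≈ 9554.4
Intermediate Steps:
M = 8 (M = -6*(-1) - 4*(-1/2) = 6 + 2 = 8)
T(l, R) = 6 + 1/R
(1323 + F)*T(m, (M + 11)/(d + 15)) = (1323 - 17)*(6 + 1/((8 + 11)/(10 + 15))) = 1306*(6 + 1/(19/25)) = 1306*(6 + 25/19) = 1306*(139/19) = 181534/19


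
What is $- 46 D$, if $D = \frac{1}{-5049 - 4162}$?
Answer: $\frac{46}{9211} \approx 0.004994$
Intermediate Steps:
$D = - \frac{1}{9211}$ ($D = \frac{1}{-9211} = - \frac{1}{9211} \approx -0.00010857$)
$- 46 D = \left(-46\right) \left(- \frac{1}{9211}\right) = \frac{46}{9211}$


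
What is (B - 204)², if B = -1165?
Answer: 1874161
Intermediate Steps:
(B - 204)² = (-1165 - 204)² = (-1369)² = 1874161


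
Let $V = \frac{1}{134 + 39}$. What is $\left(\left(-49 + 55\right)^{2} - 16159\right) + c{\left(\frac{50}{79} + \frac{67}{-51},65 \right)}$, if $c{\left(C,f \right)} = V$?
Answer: $- \frac{2789278}{173} \approx -16123.0$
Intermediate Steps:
$V = \frac{1}{173} \approx 0.0057803$
$c{\left(C,f \right)} = \frac{1}{173}$
$\left(\left(-49 + 55\right)^{2} - 16159\right) + c{\left(\frac{50}{79} + \frac{67}{-51},65 \right)} = \left(\left(-49 + 55\right)^{2} - 16159\right) + \frac{1}{173} = \left(6^{2} - 16159\right) + \frac{1}{173} = \left(36 - 16159\right) + \frac{1}{173} = -16123 + \frac{1}{173} = - \frac{2789278}{173}$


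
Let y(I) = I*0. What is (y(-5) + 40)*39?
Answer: 1560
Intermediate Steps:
y(I) = 0
(y(-5) + 40)*39 = (0 + 40)*39 = 40*39 = 1560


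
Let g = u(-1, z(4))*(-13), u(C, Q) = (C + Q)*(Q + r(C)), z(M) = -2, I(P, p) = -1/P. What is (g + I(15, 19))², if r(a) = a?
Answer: 3083536/225 ≈ 13705.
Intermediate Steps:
u(C, Q) = (C + Q)² (u(C, Q) = (C + Q)*(Q + C) = (C + Q)*(C + Q) = (C + Q)²)
g = -117 (g = ((-1)² + (-2)² + 2*(-1)*(-2))*(-13) = (1 + 4 + 4)*(-13) = 9*(-13) = -117)
(g + I(15, 19))² = (-117 - 1/15)² = (-1756/15)² = 3083536/225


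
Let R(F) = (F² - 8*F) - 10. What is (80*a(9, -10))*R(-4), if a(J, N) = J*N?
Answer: -273600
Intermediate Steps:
R(F) = -10 + F² - 8*F
(80*a(9, -10))*R(-4) = (80*(9*(-10)))*(-10 + (-4)² - 8*(-4)) = (80*(-90))*(-10 + 16 + 32) = -7200*38 = -273600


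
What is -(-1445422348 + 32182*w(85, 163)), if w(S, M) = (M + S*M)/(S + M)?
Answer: 89503403757/62 ≈ 1.4436e+9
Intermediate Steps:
w(S, M) = (M + M*S)/(M + S)
-(-1445422348 + 32182*w(85, 163)) = -(-1445422348 + 5245666*(1 + 85)/(163 + 85)) = -32182/(1/(-44914 + 163*86/248)) = -32182/(1/(-44914 + 163*(1/248)*86)) = -32182/(1/(-44914 + 7009/124)) = -32182/(1/(-5562327/124)) = -32182/(-124/5562327) = -32182*(-5562327/124) = 89503403757/62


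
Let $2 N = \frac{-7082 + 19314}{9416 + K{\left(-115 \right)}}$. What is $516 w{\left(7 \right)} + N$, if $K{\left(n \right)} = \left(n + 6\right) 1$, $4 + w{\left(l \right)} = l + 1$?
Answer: $\frac{19215764}{9307} \approx 2064.7$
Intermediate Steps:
$w{\left(l \right)} = -3 + l$ ($w{\left(l \right)} = -4 + \left(l + 1\right) = -4 + \left(1 + l\right) = -3 + l$)
$K{\left(n \right)} = 6 + n$ ($K{\left(n \right)} = \left(6 + n\right) 1 = 6 + n$)
$N = \frac{6116}{9307}$ ($N = \frac{\left(-7082 + 19314\right) \frac{1}{9416 + \left(6 - 115\right)}}{2} = \frac{12232 \frac{1}{9416 - 109}}{2} = \frac{12232 \cdot \frac{1}{9307}}{2} = \frac{1}{2} \cdot \frac{12232}{9307} = \frac{6116}{9307} \approx 0.65714$)
$516 w{\left(7 \right)} + N = 516 \left(-3 + 7\right) + \frac{6116}{9307} = 516 \cdot 4 + \frac{6116}{9307} = 2064 + \frac{6116}{9307} = \frac{19215764}{9307}$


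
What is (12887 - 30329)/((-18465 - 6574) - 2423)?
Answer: 2907/4577 ≈ 0.63513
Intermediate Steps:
(12887 - 30329)/((-18465 - 6574) - 2423) = -17442/(-25039 - 2423) = -17442/(-27462) = -17442*(-1/27462) = 2907/4577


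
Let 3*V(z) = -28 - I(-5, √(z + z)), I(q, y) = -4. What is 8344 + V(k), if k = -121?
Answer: 8336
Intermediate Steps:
V(z) = -8 (V(z) = (-28 - 1*(-4))/3 = (-28 + 4)/3 = (⅓)*(-24) = -8)
8344 + V(k) = 8344 - 8 = 8336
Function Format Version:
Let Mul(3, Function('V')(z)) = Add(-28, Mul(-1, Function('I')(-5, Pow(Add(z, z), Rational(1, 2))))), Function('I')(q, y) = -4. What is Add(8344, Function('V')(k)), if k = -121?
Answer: 8336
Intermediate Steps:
Function('V')(z) = -8 (Function('V')(z) = Mul(Rational(1, 3), Add(-28, Mul(-1, -4))) = Mul(Rational(1, 3), Add(-28, 4)) = Mul(Rational(1, 3), -24) = -8)
Add(8344, Function('V')(k)) = Add(8344, -8) = 8336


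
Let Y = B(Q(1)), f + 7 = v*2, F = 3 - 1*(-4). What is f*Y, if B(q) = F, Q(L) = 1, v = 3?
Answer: -7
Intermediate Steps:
F = 7 (F = 3 + 4 = 7)
B(q) = 7
f = -1 (f = -7 + 3*2 = -7 + 6 = -1)
Y = 7
f*Y = -1*7 = -7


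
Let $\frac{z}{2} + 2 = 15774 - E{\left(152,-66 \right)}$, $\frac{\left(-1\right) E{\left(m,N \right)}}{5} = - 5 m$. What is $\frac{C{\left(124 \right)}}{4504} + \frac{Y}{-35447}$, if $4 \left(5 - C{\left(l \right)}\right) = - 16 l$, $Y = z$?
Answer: $- \frac{90084829}{159653288} \approx -0.56425$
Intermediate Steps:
$E{\left(m,N \right)} = 25 m$ ($E{\left(m,N \right)} = - 5 \left(- 5 m\right) = 25 m$)
$z = 23944$ ($z = -4 + 2 \left(15774 - 25 \cdot 152\right) = -4 + 2 \left(15774 - 3800\right) = -4 + 2 \cdot 11974 = -4 + 23948 = 23944$)
$Y = 23944$
$C{\left(l \right)} = 5 + 4 l$ ($C{\left(l \right)} = 5 - \frac{\left(-16\right) l}{4} = 5 + 4 l$)
$\frac{C{\left(124 \right)}}{4504} + \frac{Y}{-35447} = \frac{5 + 4 \cdot 124}{4504} + \frac{23944}{-35447} = \left(5 + 496\right) \frac{1}{4504} + 23944 \left(- \frac{1}{35447}\right) = 501 \cdot \frac{1}{4504} - \frac{23944}{35447} = \frac{501}{4504} - \frac{23944}{35447} = - \frac{90084829}{159653288}$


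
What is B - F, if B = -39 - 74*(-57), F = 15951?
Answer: -11772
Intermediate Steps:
B = 4179 (B = -39 + 4218 = 4179)
B - F = 4179 - 1*15951 = 4179 - 15951 = -11772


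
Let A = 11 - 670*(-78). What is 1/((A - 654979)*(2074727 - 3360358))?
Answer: 1/774860088748 ≈ 1.2906e-12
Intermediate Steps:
A = 52271 (A = 11 + 52260 = 52271)
1/((A - 654979)*(2074727 - 3360358)) = 1/((52271 - 654979)*(2074727 - 3360358)) = 1/(-602708*(-1285631)) = 1/774860088748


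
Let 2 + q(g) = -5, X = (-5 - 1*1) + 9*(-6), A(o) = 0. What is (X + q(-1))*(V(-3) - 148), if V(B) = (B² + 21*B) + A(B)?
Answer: 13534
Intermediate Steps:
X = -60 (X = (-5 - 1) - 54 = -6 - 54 = -60)
q(g) = -7 (q(g) = -2 - 5 = -7)
V(B) = B² + 21*B (V(B) = (B² + 21*B) + 0 = B² + 21*B)
(X + q(-1))*(V(-3) - 148) = (-60 - 7)*(-3*(21 - 3) - 148) = -67*(-3*18 - 148) = -67*(-54 - 148) = -67*(-202) = 13534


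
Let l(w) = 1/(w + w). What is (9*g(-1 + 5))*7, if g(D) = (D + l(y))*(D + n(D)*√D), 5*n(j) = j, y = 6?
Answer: 7203/5 ≈ 1440.6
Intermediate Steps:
n(j) = j/5
l(w) = 1/(2*w)
g(D) = (1/12 + D)*(D + D^(3/2)/5) (g(D) = (D + (½)/6)*(D + (D/5)*√D) = (D + (½)*(⅙))*(D + D^(3/2)/5) = (D + 1/12)*(D + D^(3/2)/5) = (1/12 + D)*(D + D^(3/2)/5))
(9*g(-1 + 5))*7 = (9*((-1 + 5)² + (-1 + 5)^(5/2)/5 + (-1 + 5)/12 + (-1 + 5)^(3/2)/60))*7 = (9*(4² + 4^(5/2)/5 + (1/12)*4 + 4^(3/2)/60))*7 = (9*(16 + (⅕)*32 + ⅓ + (1/60)*8))*7 = (9*(16 + 32/5 + ⅓ + 2/15))*7 = (9*(343/15))*7 = (1029/5)*7 = 7203/5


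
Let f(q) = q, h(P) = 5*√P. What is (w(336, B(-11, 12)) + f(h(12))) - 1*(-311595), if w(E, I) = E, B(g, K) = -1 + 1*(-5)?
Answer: 311931 + 10*√3 ≈ 3.1195e+5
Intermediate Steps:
B(g, K) = -6 (B(g, K) = -1 - 5 = -6)
(w(336, B(-11, 12)) + f(h(12))) - 1*(-311595) = (336 + 5*√12) - 1*(-311595) = (336 + 5*(2*√3)) + 311595 = (336 + 10*√3) + 311595 = 311931 + 10*√3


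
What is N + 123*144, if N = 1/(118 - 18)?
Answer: 1771201/100 ≈ 17712.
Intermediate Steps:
N = 1/100 ≈ 0.010000
N + 123*144 = 1/100 + 123*144 = 1/100 + 17712 = 1771201/100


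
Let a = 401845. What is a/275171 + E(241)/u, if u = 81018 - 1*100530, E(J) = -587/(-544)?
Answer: 4265233478783/2920810284288 ≈ 1.4603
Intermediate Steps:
E(J) = 587/544 (E(J) = -587*(-1/544) = 587/544)
u = -19512 (u = 81018 - 100530 = -19512)
a/275171 + E(241)/u = 401845/275171 + (587/544)/(-19512) = 401845*(1/275171) + (587/544)*(-1/19512) = 401845/275171 - 587/10614528 = 4265233478783/2920810284288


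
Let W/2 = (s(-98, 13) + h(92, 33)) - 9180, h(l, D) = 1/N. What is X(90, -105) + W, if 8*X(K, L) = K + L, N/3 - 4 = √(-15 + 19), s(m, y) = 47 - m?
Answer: -1301167/72 ≈ -18072.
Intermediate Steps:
N = 18 (N = 12 + 3*√(-15 + 19) = 12 + 3*√4 = 12 + 3*2 = 12 + 6 = 18)
h(l, D) = 1/18
X(K, L) = K/8 + L/8 (X(K, L) = (K + L)/8 = K/8 + L/8)
W = -162629/9 (W = 2*(((47 - 1*(-98)) + 1/18) - 9180) = 2*(((47 + 98) + 1/18) - 9180) = 2*((145 + 1/18) - 9180) = 2*(2611/18 - 9180) = 2*(-162629/18) = -162629/9 ≈ -18070.)
X(90, -105) + W = ((⅛)*90 + (⅛)*(-105)) - 162629/9 = (45/4 - 105/8) - 162629/9 = -15/8 - 162629/9 = -1301167/72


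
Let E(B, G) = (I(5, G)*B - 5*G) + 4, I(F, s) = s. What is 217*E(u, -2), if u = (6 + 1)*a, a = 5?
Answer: -12152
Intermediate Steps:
u = 35 (u = (6 + 1)*5 = 7*5 = 35)
E(B, G) = 4 - 5*G + B*G (E(B, G) = (G*B - 5*G) + 4 = (B*G - 5*G) + 4 = (-5*G + B*G) + 4 = 4 - 5*G + B*G)
217*E(u, -2) = 217*(4 - 5*(-2) + 35*(-2)) = 217*(4 + 10 - 70) = 217*(-56) = -12152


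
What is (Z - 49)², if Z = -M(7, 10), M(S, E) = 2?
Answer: 2601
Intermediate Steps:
Z = -2 (Z = -1*2 = -2)
(Z - 49)² = (-2 - 49)² = (-51)² = 2601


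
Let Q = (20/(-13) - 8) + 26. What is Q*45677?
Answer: 9774878/13 ≈ 7.5191e+5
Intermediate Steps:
Q = 214/13 (Q = (20*(-1/13) - 8) + 26 = (-20/13 - 8) + 26 = -124/13 + 26 = 214/13 ≈ 16.462)
Q*45677 = (214/13)*45677 = 9774878/13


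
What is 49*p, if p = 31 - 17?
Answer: 686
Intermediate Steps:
p = 14
49*p = 49*14 = 686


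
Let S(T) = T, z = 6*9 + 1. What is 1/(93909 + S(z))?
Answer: 1/93964 ≈ 1.0642e-5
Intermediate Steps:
z = 55 (z = 54 + 1 = 55)
1/(93909 + S(z)) = 1/(93909 + 55) = 1/93964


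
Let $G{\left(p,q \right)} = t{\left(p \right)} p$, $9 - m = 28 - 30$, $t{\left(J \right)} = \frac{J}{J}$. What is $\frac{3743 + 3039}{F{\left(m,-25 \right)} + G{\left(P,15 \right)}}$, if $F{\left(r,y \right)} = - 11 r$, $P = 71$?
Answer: $- \frac{3391}{25} \approx -135.64$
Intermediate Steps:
$t{\left(J \right)} = 1$
$m = 11$ ($m = 9 - \left(28 - 30\right) = 9 - -2 = 9 + 2 = 11$)
$G{\left(p,q \right)} = p$ ($G{\left(p,q \right)} = 1 p = p$)
$\frac{3743 + 3039}{F{\left(m,-25 \right)} + G{\left(P,15 \right)}} = \frac{3743 + 3039}{\left(-11\right) 11 + 71} = \frac{6782}{-121 + 71} = \frac{6782}{-50} = 6782 \left(- \frac{1}{50}\right) = - \frac{3391}{25}$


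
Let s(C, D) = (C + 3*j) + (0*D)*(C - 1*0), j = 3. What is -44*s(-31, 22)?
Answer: 968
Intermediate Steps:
s(C, D) = 9 + C (s(C, D) = (C + 3*3) + (0*D)*(C - 1*0) = (C + 9) + 0*(C + 0) = (9 + C) + 0*C = (9 + C) + 0 = 9 + C)
-44*s(-31, 22) = -44*(9 - 31) = -44*(-22) = 968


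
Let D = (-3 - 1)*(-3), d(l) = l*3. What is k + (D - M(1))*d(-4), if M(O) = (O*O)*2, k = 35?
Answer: -85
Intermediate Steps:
d(l) = 3*l
M(O) = 2*O² (M(O) = O²*2 = 2*O²)
D = 12 (D = -4*(-3) = 12)
k + (D - M(1))*d(-4) = 35 + (12 - 2*1²)*(3*(-4)) = 35 + (12 - 2)*(-12) = 35 + 10*(-12) = 35 - 120 = -85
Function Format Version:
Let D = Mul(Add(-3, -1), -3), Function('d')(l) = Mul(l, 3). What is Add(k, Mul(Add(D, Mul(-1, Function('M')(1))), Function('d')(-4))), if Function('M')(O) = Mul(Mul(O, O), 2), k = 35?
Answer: -85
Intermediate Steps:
Function('d')(l) = Mul(3, l)
Function('M')(O) = Mul(2, Pow(O, 2)) (Function('M')(O) = Mul(Pow(O, 2), 2) = Mul(2, Pow(O, 2)))
D = 12 (D = Mul(-4, -3) = 12)
Add(k, Mul(Add(D, Mul(-1, Function('M')(1))), Function('d')(-4))) = Add(35, Mul(Add(12, Mul(-1, Mul(2, Pow(1, 2)))), Mul(3, -4))) = Add(35, Mul(Add(12, Mul(-1, Mul(2, 1))), -12)) = Add(35, Mul(Add(12, Mul(-1, 2)), -12)) = Add(35, Mul(Add(12, -2), -12)) = Add(35, Mul(10, -12)) = Add(35, -120) = -85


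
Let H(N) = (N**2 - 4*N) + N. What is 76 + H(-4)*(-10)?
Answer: -204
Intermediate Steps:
H(N) = N**2 - 3*N
76 + H(-4)*(-10) = 76 - 4*(-3 - 4)*(-10) = 76 - 4*(-7)*(-10) = 76 + 28*(-10) = 76 - 280 = -204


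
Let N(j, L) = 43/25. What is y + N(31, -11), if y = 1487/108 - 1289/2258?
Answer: 45473501/3048300 ≈ 14.918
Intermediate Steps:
N(j, L) = 43/25 (N(j, L) = 43*(1/25) = 43/25)
y = 1609217/121932 (y = 1487*(1/108) - 1289*1/2258 = 1487/108 - 1289/2258 = 1609217/121932 ≈ 13.198)
y + N(31, -11) = 1609217/121932 + 43/25 = 45473501/3048300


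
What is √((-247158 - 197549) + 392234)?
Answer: I*√52473 ≈ 229.07*I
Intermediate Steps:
√((-247158 - 197549) + 392234) = √(-444707 + 392234) = √(-52473) = I*√52473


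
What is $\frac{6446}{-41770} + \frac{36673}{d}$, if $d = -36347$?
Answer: $- \frac{883061986}{759107095} \approx -1.1633$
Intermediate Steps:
$\frac{6446}{-41770} + \frac{36673}{d} = \frac{6446}{-41770} + \frac{36673}{-36347} = 6446 \left(- \frac{1}{41770}\right) + 36673 \left(- \frac{1}{36347}\right) = - \frac{3223}{20885} - \frac{36673}{36347} = - \frac{883061986}{759107095}$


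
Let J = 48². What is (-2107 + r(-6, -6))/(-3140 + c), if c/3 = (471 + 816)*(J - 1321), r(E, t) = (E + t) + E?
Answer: -2125/3792223 ≈ -0.00056036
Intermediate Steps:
J = 2304
r(E, t) = t + 2*E
c = 3795363 (c = 3*((471 + 816)*(2304 - 1321)) = 3*(1287*983) = 3*1265121 = 3795363)
(-2107 + r(-6, -6))/(-3140 + c) = (-2107 + (-6 + 2*(-6)))/(-3140 + 3795363) = (-2107 + (-6 - 12))/3792223 = (-2107 - 18)*(1/3792223) = -2125*1/3792223 = -2125/3792223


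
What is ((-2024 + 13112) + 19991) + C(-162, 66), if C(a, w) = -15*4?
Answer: 31019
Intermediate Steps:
C(a, w) = -60
((-2024 + 13112) + 19991) + C(-162, 66) = ((-2024 + 13112) + 19991) - 60 = (11088 + 19991) - 60 = 31079 - 60 = 31019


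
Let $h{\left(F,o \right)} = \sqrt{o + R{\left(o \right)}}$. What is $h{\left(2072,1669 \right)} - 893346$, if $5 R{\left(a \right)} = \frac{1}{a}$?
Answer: $-893346 + \frac{3 \sqrt{12914171230}}{8345} \approx -8.9331 \cdot 10^{5}$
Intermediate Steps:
$R{\left(a \right)} = \frac{1}{5 a}$
$h{\left(F,o \right)} = \sqrt{o + \frac{1}{5 o}}$
$h{\left(2072,1669 \right)} - 893346 = \frac{\sqrt{\frac{5}{1669} + 25 \cdot 1669}}{5} - 893346 = \frac{\sqrt{5 \cdot \frac{1}{1669} + 41725}}{5} - 893346 = \frac{\sqrt{\frac{5}{1669} + 41725}}{5} - 893346 = \frac{\sqrt{\frac{69639030}{1669}}}{5} - 893346 = \frac{\frac{3}{1669} \sqrt{12914171230}}{5} - 893346 = \frac{3 \sqrt{12914171230}}{8345} - 893346 = -893346 + \frac{3 \sqrt{12914171230}}{8345}$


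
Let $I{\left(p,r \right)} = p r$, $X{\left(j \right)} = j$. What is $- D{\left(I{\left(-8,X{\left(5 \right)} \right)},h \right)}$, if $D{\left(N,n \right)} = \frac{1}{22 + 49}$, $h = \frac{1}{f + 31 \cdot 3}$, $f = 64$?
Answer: $- \frac{1}{71} \approx -0.014085$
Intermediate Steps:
$h = \frac{1}{157}$ ($h = \frac{1}{64 + 31 \cdot 3} = \frac{1}{64 + 93} = \frac{1}{157} \approx 0.0063694$)
$D{\left(N,n \right)} = \frac{1}{71}$
$- D{\left(I{\left(-8,X{\left(5 \right)} \right)},h \right)} = \left(-1\right) \frac{1}{71} = - \frac{1}{71}$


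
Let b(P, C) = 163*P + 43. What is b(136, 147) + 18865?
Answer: 41076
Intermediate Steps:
b(P, C) = 43 + 163*P
b(136, 147) + 18865 = (43 + 163*136) + 18865 = (43 + 22168) + 18865 = 22211 + 18865 = 41076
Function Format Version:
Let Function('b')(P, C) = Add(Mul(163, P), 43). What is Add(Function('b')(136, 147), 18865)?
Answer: 41076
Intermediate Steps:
Function('b')(P, C) = Add(43, Mul(163, P))
Add(Function('b')(136, 147), 18865) = Add(Add(43, Mul(163, 136)), 18865) = Add(Add(43, 22168), 18865) = Add(22211, 18865) = 41076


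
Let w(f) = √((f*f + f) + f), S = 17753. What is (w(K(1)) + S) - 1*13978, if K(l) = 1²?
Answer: 3775 + √3 ≈ 3776.7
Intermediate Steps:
K(l) = 1
w(f) = √(f² + 2*f) (w(f) = √((f² + f) + f) = √((f + f²) + f) = √(f² + 2*f))
(w(K(1)) + S) - 1*13978 = (√(1*(2 + 1)) + 17753) - 1*13978 = (√(1*3) + 17753) - 13978 = (√3 + 17753) - 13978 = (17753 + √3) - 13978 = 3775 + √3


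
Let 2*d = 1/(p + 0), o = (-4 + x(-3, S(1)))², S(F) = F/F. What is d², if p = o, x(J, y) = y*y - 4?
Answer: 1/9604 ≈ 0.00010412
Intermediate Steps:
S(F) = 1
x(J, y) = -4 + y² (x(J, y) = y² - 4 = -4 + y²)
o = 49 (o = (-4 + (-4 + 1²))² = (-4 + (-4 + 1))² = (-4 - 3)² = (-7)² = 49)
p = 49
d = 1/98 (d = 1/(2*(49 + 0)) = (½)/49 = (½)*(1/49) = 1/98 ≈ 0.010204)
d² = (1/98)² = 1/9604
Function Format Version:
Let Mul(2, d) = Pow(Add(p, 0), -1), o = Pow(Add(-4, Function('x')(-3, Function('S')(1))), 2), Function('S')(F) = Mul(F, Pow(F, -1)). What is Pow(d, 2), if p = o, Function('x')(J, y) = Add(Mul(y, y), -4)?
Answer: Rational(1, 9604) ≈ 0.00010412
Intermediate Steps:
Function('S')(F) = 1
Function('x')(J, y) = Add(-4, Pow(y, 2)) (Function('x')(J, y) = Add(Pow(y, 2), -4) = Add(-4, Pow(y, 2)))
o = 49 (o = Pow(Add(-4, Add(-4, Pow(1, 2))), 2) = Pow(Add(-4, Add(-4, 1)), 2) = Pow(Add(-4, -3), 2) = Pow(-7, 2) = 49)
p = 49
d = Rational(1, 98) (d = Mul(Rational(1, 2), Pow(Add(49, 0), -1)) = Mul(Rational(1, 2), Pow(49, -1)) = Mul(Rational(1, 2), Rational(1, 49)) = Rational(1, 98) ≈ 0.010204)
Pow(d, 2) = Pow(Rational(1, 98), 2) = Rational(1, 9604)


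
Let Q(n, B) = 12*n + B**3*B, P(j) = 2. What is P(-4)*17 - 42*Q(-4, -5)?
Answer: -24200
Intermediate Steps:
Q(n, B) = B**4 + 12*n (Q(n, B) = 12*n + B**4 = B**4 + 12*n)
P(-4)*17 - 42*Q(-4, -5) = 2*17 - 42*((-5)**4 + 12*(-4)) = 34 - 42*(625 - 48) = 34 - 42*577 = 34 - 24234 = -24200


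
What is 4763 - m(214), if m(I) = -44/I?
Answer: 509663/107 ≈ 4763.2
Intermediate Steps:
4763 - m(214) = 4763 - (-44)/214 = 4763 - 1*(-22/107) = 4763 + 22/107 = 509663/107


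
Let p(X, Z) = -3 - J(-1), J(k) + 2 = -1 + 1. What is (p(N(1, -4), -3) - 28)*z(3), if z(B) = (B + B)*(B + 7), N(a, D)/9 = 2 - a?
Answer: -1740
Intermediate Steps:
J(k) = -2 (J(k) = -2 + (-1 + 1) = -2 + 0 = -2)
N(a, D) = 18 - 9*a (N(a, D) = 9*(2 - a) = 18 - 9*a)
z(B) = 2*B*(7 + B) (z(B) = (2*B)*(7 + B) = 2*B*(7 + B))
p(X, Z) = -1 (p(X, Z) = -3 - 1*(-2) = -3 + 2 = -1)
(p(N(1, -4), -3) - 28)*z(3) = (-1 - 28)*(2*3*(7 + 3)) = -58*3*10 = -29*60 = -1740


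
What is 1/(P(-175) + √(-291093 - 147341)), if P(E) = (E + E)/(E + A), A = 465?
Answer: -1015/368724219 - 841*I*√438434/368724219 ≈ -2.7527e-6 - 0.0015102*I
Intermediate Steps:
P(E) = 2*E/(465 + E) (P(E) = (E + E)/(E + 465) = (2*E)/(465 + E) = 2*E/(465 + E))
1/(P(-175) + √(-291093 - 147341)) = 1/(2*(-175)/(465 - 175) + √(-291093 - 147341)) = 1/(2*(-175)/290 + √(-438434)) = 1/(2*(-175)*(1/290) + I*√438434) = 1/(-35/29 + I*√438434)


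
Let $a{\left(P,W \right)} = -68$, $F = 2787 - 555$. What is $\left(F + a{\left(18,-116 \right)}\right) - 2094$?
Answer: $70$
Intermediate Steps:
$F = 2232$ ($F = 2787 - 555 = 2232$)
$\left(F + a{\left(18,-116 \right)}\right) - 2094 = \left(2232 - 68\right) - 2094 = 2164 - 2094 = 70$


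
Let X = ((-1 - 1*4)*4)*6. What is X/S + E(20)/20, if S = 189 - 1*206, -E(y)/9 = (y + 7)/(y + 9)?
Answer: 65469/9860 ≈ 6.6399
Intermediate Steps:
E(y) = -9*(7 + y)/(9 + y) (E(y) = -9*(y + 7)/(y + 9) = -9*(7 + y)/(9 + y))
S = -17 (S = 189 - 206 = -17)
X = -120 (X = ((-1 - 4)*4)*6 = -5*4*6 = -20*6 = -120)
X/S + E(20)/20 = -120/(-17) + (9*(-7 - 1*20)/(9 + 20))/20 = -120*(-1/17) + (9*(-7 - 20)/29)*(1/20) = 120/17 + (9*(1/29)*(-27))*(1/20) = 120/17 - 243/29*1/20 = 120/17 - 243/580 = 65469/9860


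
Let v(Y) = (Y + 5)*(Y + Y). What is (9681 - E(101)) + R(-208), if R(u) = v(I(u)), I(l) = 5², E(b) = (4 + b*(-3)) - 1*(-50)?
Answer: 11430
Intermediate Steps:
E(b) = 54 - 3*b (E(b) = (4 - 3*b) + 50 = 54 - 3*b)
I(l) = 25
v(Y) = 2*Y*(5 + Y) (v(Y) = (5 + Y)*(2*Y) = 2*Y*(5 + Y))
R(u) = 1500 (R(u) = 2*25*(5 + 25) = 2*25*30 = 1500)
(9681 - E(101)) + R(-208) = (9681 - (54 - 3*101)) + 1500 = (9681 - (54 - 303)) + 1500 = (9681 - 1*(-249)) + 1500 = (9681 + 249) + 1500 = 9930 + 1500 = 11430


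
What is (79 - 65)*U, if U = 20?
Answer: 280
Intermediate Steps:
(79 - 65)*U = (79 - 65)*20 = 14*20 = 280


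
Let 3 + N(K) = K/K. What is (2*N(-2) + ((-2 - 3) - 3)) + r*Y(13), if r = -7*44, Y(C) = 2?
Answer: -628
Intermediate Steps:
N(K) = -2 (N(K) = -3 + K/K = -3 + 1 = -2)
r = -308
(2*N(-2) + ((-2 - 3) - 3)) + r*Y(13) = (2*(-2) + ((-2 - 3) - 3)) - 308*2 = (-4 + (-5 - 3)) - 616 = (-4 - 8) - 616 = -12 - 616 = -628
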